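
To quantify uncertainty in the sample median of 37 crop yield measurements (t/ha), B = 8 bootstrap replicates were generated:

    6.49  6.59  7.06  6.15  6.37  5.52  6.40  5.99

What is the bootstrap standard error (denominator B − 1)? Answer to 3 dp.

SE* = 0.453

Bootstrap SE is the standard deviation of the 8 replicate medians.
Mean of replicates: (6.49 + 6.59 + 7.06 + 6.15 + 6.37 + 5.52 + 6.40 + 5.99) / 8 = 50.5700 / 8 = 6.3213
Sum of squared deviations: (+0.1688)² + (+0.2687)² + (+0.7387)² + (−0.1712)² + (+0.0488)² + (−0.8013)² + (+0.0788)² + (−0.3312)² = 1.4361
Variance = 1.4361 / 7 = 0.2052
SE* = √0.2052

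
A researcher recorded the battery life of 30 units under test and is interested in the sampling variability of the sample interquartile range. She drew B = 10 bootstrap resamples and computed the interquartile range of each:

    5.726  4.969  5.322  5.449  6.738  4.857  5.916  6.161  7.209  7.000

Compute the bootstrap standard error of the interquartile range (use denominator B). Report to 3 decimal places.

Bootstrap SE is the standard deviation of the 10 replicate interquartile ranges.
Mean of replicates: (5.726 + 4.969 + 5.322 + 5.449 + 6.738 + 4.857 + 5.916 + 6.161 + 7.209 + 7.000) / 10 = 59.3470 / 10 = 5.9347
Sum of squared deviations: (−0.2087)² + (−0.9657)² + (−0.6127)² + (−0.4857)² + (+0.8033)² + (−1.0777)² + (−0.0187)² + (+0.2263)² + (+1.2743)² + (+1.0653)² = 6.2044
Variance = 6.2044 / 10 = 0.6204
SE* = √0.6204

SE* = 0.788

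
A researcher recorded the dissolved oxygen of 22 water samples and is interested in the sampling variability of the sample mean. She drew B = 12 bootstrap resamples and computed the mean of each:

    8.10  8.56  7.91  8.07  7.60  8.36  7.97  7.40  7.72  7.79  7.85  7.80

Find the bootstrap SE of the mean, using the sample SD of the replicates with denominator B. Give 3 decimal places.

Bootstrap SE is the standard deviation of the 12 replicate means.
Mean of replicates: (8.10 + 8.56 + 7.91 + 8.07 + 7.60 + 8.36 + 7.97 + 7.40 + 7.72 + 7.79 + 7.85 + 7.80) / 12 = 95.1300 / 12 = 7.9275
Sum of squared deviations: (+0.1725)² + (+0.6325)² + (−0.0175)² + (+0.1425)² + (−0.3275)² + (+0.4325)² + (+0.0425)² + (−0.5275)² + (−0.2075)² + (−0.1375)² + (−0.0775)² + (−0.1275)² = 1.1090
Variance = 1.1090 / 12 = 0.0924
SE* = √0.0924

SE* = 0.304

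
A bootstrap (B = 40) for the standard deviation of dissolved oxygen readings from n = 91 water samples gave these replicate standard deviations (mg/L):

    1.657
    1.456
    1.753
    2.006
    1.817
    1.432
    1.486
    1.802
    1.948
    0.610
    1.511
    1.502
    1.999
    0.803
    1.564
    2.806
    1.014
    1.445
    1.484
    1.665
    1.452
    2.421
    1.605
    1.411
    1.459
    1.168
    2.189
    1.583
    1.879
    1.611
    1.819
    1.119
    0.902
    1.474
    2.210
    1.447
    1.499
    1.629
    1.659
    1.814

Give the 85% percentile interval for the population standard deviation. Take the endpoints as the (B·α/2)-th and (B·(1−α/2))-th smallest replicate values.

Sorted replicates: 0.610, 0.803, 0.902, 1.014, 1.119, 1.168, 1.411, 1.432, 1.445, 1.447, 1.452, 1.456, 1.459, 1.474, 1.484, 1.486, 1.499, 1.502, 1.511, 1.564, 1.583, 1.605, 1.611, 1.629, 1.657, 1.659, 1.665, 1.753, 1.802, 1.814, 1.817, 1.819, 1.879, 1.948, 1.999, 2.006, 2.189, 2.210, 2.421, 2.806
α = 0.15; lower rank = 40 × 0.075 = 3; upper rank = 40 × 0.925 = 37.
The 3rd smallest replicate is 0.902; the 37th is 2.189.

(0.902, 2.189)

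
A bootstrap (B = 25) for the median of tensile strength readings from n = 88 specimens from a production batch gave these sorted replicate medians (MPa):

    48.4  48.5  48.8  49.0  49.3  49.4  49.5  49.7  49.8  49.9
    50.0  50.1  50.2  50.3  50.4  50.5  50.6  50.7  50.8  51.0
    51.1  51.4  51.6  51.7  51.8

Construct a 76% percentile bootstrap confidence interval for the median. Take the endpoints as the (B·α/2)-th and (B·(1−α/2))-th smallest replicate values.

α = 0.24; lower rank = 25 × 0.120 = 3; upper rank = 25 × 0.880 = 22.
The 3rd smallest replicate is 48.8; the 22nd is 51.4.

(48.8, 51.4)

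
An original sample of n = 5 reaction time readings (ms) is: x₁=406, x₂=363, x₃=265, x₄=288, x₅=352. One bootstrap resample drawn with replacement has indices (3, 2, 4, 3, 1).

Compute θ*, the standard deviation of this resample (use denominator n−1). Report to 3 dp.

Resample values: 265, 363, 288, 265, 406.
Mean = 317.4000; sum of squared deviations = 16285.2000
s² = 16285.2000 / 4 = 4071.3000
s = √4071.3000 = 63.807

θ* = 63.807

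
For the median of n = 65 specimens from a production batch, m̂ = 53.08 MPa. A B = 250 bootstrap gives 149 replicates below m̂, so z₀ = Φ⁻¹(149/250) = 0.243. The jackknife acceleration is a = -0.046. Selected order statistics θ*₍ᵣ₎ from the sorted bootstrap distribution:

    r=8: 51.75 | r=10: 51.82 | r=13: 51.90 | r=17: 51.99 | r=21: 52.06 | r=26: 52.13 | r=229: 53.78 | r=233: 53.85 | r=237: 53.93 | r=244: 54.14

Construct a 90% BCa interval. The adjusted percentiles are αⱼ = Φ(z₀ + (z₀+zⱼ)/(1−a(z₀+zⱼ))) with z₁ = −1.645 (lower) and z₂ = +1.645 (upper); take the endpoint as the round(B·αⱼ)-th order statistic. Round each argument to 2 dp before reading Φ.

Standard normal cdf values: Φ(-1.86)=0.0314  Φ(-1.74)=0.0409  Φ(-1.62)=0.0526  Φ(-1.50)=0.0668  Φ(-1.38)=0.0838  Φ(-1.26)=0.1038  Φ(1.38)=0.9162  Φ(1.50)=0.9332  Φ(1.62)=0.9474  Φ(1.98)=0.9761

Lower: z₀ + z₁ = 0.243 + (-1.645) = -1.402; 1 − a(z₀+z₁) = 1 − (-0.046)(-1.402) = 0.9355; argument = 0.243 + (-1.402)/0.9355 = -1.2557 → -1.26.
α₁ = Φ(-1.26) = 0.1038; rank = round(250 × 0.1038) = 26; θ*₍26₎ = 52.13.
Upper: z₀ + z₂ = 1.888; 1 − a(z₀+z₂) = 1.0868; argument = 1.9801 → 1.98; α₂ = 0.9761; rank = 244; θ*₍244₎ = 54.14.

(52.13, 54.14)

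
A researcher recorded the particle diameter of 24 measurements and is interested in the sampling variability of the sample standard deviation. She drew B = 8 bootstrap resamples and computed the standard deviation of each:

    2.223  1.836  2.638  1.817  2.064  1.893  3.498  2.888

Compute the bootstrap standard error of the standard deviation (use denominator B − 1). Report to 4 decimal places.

SE* = 0.6030

Bootstrap SE is the standard deviation of the 8 replicate standard deviations.
Mean of replicates: (2.223 + 1.836 + 2.638 + 1.817 + 2.064 + 1.893 + 3.498 + 2.888) / 8 = 18.85700 / 8 = 2.35712
Sum of squared deviations: (−0.13413)² + (−0.52112)² + (+0.28087)² + (−0.54012)² + (−0.29312)² + (−0.46412)² + (+1.14088)² + (+0.53087)² = 2.54494
Variance = 2.54494 / 7 = 0.36356
SE* = √0.36356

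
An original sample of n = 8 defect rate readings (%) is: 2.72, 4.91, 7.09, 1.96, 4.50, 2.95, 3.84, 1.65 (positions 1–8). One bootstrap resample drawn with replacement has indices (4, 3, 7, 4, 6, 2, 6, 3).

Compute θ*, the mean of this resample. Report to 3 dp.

θ* = 4.094

Resample values: 1.96, 7.09, 3.84, 1.96, 2.95, 4.91, 2.95, 7.09.
Mean = (1.96 + 7.09 + 3.84 + 1.96 + 2.95 + 4.91 + 2.95 + 7.09) / 8 = 32.750 / 8 = 4.094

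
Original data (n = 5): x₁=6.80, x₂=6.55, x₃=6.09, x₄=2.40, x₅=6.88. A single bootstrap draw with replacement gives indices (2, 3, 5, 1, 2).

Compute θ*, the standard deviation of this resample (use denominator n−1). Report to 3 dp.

Resample values: 6.55, 6.09, 6.88, 6.80, 6.55.
Mean = 6.5740; sum of squared deviations = 0.3801
s² = 0.3801 / 4 = 0.0950
s = √0.0950 = 0.308

θ* = 0.308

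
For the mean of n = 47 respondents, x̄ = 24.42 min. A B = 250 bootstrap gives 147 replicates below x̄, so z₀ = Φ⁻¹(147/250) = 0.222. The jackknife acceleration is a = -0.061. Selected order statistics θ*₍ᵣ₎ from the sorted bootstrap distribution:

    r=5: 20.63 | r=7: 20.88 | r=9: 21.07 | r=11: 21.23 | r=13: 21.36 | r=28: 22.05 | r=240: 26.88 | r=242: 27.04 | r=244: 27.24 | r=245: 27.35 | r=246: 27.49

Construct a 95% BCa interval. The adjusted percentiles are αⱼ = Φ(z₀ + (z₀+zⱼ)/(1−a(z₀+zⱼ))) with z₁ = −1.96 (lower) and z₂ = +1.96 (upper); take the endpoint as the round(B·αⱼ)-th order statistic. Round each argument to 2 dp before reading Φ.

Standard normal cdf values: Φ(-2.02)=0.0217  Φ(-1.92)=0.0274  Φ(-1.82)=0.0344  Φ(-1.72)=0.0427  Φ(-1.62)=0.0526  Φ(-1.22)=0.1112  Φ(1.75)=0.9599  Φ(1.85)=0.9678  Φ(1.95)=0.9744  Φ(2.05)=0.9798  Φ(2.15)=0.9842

(21.23, 27.49)

Lower: z₀ + z₁ = 0.222 + (-1.960) = -1.738; 1 − a(z₀+z₁) = 1 − (-0.061)(-1.738) = 0.8940; argument = 0.222 + (-1.738)/0.8940 = -1.7221 → -1.72.
α₁ = Φ(-1.72) = 0.0427; rank = round(250 × 0.0427) = 11; θ*₍11₎ = 21.23.
Upper: z₀ + z₂ = 2.182; 1 − a(z₀+z₂) = 1.1331; argument = 2.1477 → 2.15; α₂ = 0.9842; rank = 246; θ*₍246₎ = 27.49.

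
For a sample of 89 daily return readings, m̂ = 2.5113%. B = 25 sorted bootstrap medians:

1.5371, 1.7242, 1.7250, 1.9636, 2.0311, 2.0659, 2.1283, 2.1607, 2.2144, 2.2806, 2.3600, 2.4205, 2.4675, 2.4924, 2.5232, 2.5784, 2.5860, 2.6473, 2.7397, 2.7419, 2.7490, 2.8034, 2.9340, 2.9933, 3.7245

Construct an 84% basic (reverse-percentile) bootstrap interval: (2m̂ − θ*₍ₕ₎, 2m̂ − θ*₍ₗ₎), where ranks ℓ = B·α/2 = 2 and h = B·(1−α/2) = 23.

(2.0886, 3.2984)

Percentile endpoints at ranks 2 and 23: θ*₍2₎ = 1.7242, θ*₍23₎ = 2.9340.
Basic interval reflects these around m̂:
  lower = 2 × 2.5113 − 2.9340 = 2.0886
  upper = 2 × 2.5113 − 1.7242 = 3.2984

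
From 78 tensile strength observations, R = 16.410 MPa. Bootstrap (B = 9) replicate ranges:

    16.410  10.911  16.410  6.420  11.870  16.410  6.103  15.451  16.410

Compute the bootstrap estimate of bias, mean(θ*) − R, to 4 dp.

bias = −3.4772

mean(θ*) = (16.410 + 10.911 + 16.410 + 6.420 + 11.870 + 16.410 + 6.103 + 15.451 + 16.410) / 9 = 12.93278
bias = 12.93278 − 16.410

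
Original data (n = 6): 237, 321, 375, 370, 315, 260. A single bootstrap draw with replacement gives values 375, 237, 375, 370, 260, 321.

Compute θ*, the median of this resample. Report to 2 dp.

θ* = 345.50

Sorted: 237, 260, 321, 370, 375, 375
Median = average of the two middle values = 345.50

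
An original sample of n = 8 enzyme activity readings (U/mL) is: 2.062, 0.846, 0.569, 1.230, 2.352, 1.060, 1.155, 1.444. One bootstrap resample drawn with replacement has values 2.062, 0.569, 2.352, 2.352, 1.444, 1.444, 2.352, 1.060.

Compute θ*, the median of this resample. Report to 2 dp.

θ* = 1.75

Sorted: 0.569, 1.060, 1.444, 1.444, 2.062, 2.352, 2.352, 2.352
Median = average of the two middle values = 1.75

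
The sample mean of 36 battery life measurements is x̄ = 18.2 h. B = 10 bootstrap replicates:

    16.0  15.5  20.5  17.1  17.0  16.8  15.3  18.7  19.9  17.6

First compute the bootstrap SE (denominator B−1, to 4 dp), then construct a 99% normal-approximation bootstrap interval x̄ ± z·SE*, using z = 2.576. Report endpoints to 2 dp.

(13.64, 22.76)

Mean of replicates = 17.4400; sum of squared deviations = 28.1640; SE* = √(28.1640/9) = 1.7690
Margin = 2.576 × 1.7690 = 4.557
Interval: 18.2 ± 4.557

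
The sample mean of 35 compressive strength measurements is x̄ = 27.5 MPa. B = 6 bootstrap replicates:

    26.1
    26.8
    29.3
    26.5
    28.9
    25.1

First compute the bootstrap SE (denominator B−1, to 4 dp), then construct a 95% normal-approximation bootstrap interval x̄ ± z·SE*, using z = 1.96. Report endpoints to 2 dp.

Mean of replicates = 27.1167; sum of squared deviations = 13.5283; SE* = √(13.5283/5) = 1.6449
Margin = 1.96 × 1.6449 = 3.224
Interval: 27.5 ± 3.224

(24.28, 30.72)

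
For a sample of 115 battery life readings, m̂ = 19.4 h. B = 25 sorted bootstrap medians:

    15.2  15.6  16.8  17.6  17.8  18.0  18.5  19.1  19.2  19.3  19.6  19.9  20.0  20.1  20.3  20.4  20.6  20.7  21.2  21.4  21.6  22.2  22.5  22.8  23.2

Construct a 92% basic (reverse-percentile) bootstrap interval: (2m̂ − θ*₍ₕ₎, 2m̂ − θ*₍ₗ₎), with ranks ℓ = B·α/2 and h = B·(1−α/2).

Percentile endpoints at ranks 1 and 24: θ*₍1₎ = 15.2, θ*₍24₎ = 22.8.
Basic interval reflects these around m̂:
  lower = 2 × 19.4 − 22.8 = 16.0
  upper = 2 × 19.4 − 15.2 = 23.6

(16.0, 23.6)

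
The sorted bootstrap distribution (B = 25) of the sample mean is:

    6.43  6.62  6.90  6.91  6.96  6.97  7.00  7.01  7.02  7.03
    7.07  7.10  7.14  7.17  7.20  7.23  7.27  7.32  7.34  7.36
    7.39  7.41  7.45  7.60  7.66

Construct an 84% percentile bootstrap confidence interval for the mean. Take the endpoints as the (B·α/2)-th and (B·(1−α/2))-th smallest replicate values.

α = 0.16; lower rank = 25 × 0.080 = 2; upper rank = 25 × 0.920 = 23.
The 2nd smallest replicate is 6.62; the 23rd is 7.45.

(6.62, 7.45)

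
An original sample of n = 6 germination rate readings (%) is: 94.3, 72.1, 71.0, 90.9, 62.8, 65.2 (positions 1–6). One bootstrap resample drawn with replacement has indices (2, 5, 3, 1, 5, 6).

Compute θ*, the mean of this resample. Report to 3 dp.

θ* = 71.367

Resample values: 72.1, 62.8, 71.0, 94.3, 62.8, 65.2.
Mean = (72.1 + 62.8 + 71.0 + 94.3 + 62.8 + 65.2) / 6 = 428.20 / 6 = 71.367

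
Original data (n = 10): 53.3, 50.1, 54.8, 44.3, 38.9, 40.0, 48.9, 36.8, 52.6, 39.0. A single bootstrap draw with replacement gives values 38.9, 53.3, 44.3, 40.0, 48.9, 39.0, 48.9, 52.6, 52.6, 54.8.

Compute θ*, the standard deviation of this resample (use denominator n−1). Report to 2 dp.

θ* = 6.28

Mean = 47.3300; sum of squared deviations = 355.2810
s² = 355.2810 / 9 = 39.4757
s = √39.4757 = 6.28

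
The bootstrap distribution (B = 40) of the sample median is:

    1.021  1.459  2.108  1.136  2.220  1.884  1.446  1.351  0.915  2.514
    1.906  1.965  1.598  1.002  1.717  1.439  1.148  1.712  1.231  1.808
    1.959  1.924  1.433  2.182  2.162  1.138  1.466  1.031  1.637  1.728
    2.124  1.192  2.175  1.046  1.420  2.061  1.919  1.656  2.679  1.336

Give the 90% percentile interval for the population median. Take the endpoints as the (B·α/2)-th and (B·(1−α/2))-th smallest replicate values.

(1.002, 2.220)

Sorted replicates: 0.915, 1.002, 1.021, 1.031, 1.046, 1.136, 1.138, 1.148, 1.192, 1.231, 1.336, 1.351, 1.420, 1.433, 1.439, 1.446, 1.459, 1.466, 1.598, 1.637, 1.656, 1.712, 1.717, 1.728, 1.808, 1.884, 1.906, 1.919, 1.924, 1.959, 1.965, 2.061, 2.108, 2.124, 2.162, 2.175, 2.182, 2.220, 2.514, 2.679
α = 0.10; lower rank = 40 × 0.050 = 2; upper rank = 40 × 0.950 = 38.
The 2nd smallest replicate is 1.002; the 38th is 2.220.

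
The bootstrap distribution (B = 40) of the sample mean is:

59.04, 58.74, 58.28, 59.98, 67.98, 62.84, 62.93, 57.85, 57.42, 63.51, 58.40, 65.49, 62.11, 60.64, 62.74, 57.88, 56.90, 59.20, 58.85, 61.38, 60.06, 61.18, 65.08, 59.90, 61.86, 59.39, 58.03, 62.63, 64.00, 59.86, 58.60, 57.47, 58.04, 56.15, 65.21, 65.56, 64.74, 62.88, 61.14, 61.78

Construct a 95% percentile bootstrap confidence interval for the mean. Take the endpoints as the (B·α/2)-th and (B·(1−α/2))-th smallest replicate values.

Sorted replicates: 56.15, 56.90, 57.42, 57.47, 57.85, 57.88, 58.03, 58.04, 58.28, 58.40, 58.60, 58.74, 58.85, 59.04, 59.20, 59.39, 59.86, 59.90, 59.98, 60.06, 60.64, 61.14, 61.18, 61.38, 61.78, 61.86, 62.11, 62.63, 62.74, 62.84, 62.88, 62.93, 63.51, 64.00, 64.74, 65.08, 65.21, 65.49, 65.56, 67.98
α = 0.05; lower rank = 40 × 0.025 = 1; upper rank = 40 × 0.975 = 39.
The 1st smallest replicate is 56.15; the 39th is 65.56.

(56.15, 65.56)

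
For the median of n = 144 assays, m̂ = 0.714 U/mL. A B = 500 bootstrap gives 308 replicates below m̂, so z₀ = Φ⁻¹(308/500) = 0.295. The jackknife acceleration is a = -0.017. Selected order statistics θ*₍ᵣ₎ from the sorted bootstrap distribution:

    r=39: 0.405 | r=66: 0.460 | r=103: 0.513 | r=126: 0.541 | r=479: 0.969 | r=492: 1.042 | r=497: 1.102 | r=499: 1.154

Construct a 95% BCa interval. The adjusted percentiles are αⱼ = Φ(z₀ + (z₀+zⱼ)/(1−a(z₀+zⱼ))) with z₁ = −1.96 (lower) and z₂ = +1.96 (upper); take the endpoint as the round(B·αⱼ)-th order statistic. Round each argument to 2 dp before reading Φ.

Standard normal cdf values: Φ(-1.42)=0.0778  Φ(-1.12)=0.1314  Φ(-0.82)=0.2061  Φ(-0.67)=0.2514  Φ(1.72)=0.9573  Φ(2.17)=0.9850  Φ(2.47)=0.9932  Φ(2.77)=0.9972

Lower: z₀ + z₁ = 0.295 + (-1.960) = -1.665; 1 − a(z₀+z₁) = 1 − (-0.017)(-1.665) = 0.9717; argument = 0.295 + (-1.665)/0.9717 = -1.4185 → -1.42.
α₁ = Φ(-1.42) = 0.0778; rank = round(500 × 0.0778) = 39; θ*₍39₎ = 0.405.
Upper: z₀ + z₂ = 2.255; 1 − a(z₀+z₂) = 1.0383; argument = 2.4667 → 2.47; α₂ = 0.9932; rank = 497; θ*₍497₎ = 1.102.

(0.405, 1.102)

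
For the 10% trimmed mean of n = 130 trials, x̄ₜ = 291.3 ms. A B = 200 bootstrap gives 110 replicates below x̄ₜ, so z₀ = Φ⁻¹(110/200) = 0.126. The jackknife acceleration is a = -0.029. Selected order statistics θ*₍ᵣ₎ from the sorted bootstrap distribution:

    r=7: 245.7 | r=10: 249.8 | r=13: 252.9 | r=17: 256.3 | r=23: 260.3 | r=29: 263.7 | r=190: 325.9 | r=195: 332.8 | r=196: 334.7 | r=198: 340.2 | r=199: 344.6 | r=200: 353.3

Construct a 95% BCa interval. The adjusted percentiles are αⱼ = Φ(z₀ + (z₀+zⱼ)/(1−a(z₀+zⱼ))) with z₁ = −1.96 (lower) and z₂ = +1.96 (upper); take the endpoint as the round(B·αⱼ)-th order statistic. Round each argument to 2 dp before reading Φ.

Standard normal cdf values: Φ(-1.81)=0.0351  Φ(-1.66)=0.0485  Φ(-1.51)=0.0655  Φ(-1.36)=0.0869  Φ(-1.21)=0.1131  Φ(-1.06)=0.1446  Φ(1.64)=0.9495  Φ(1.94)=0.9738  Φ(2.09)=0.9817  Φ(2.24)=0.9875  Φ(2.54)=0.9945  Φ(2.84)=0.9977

(245.7, 334.7)

Lower: z₀ + z₁ = 0.126 + (-1.960) = -1.834; 1 − a(z₀+z₁) = 1 − (-0.029)(-1.834) = 0.9468; argument = 0.126 + (-1.834)/0.9468 = -1.8110 → -1.81.
α₁ = Φ(-1.81) = 0.0351; rank = round(200 × 0.0351) = 7; θ*₍7₎ = 245.7.
Upper: z₀ + z₂ = 2.086; 1 − a(z₀+z₂) = 1.0605; argument = 2.0930 → 2.09; α₂ = 0.9817; rank = 196; θ*₍196₎ = 334.7.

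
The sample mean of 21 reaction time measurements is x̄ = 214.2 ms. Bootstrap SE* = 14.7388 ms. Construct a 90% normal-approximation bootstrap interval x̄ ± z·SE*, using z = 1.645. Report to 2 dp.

Margin = 1.645 × 14.7388 = 24.245
Interval: 214.2 ± 24.245

(189.95, 238.45)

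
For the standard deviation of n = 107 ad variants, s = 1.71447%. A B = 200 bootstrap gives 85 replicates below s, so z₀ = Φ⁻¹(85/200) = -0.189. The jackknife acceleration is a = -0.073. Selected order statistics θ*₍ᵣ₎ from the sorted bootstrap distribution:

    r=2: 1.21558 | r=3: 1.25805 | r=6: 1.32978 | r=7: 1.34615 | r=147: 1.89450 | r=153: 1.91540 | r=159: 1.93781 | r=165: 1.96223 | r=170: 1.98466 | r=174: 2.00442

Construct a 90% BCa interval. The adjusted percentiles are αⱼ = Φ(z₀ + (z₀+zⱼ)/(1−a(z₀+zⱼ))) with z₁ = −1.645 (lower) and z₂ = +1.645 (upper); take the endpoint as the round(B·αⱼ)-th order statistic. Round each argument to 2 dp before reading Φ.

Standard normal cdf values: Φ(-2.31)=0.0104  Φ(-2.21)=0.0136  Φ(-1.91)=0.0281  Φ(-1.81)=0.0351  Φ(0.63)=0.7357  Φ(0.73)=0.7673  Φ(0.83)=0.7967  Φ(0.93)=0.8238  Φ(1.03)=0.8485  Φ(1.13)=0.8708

Lower: z₀ + z₁ = -0.189 + (-1.645) = -1.834; 1 − a(z₀+z₁) = 1 − (-0.073)(-1.834) = 0.8661; argument = -0.189 + (-1.834)/0.8661 = -2.3065 → -2.31.
α₁ = Φ(-2.31) = 0.0104; rank = round(200 × 0.0104) = 2; θ*₍2₎ = 1.21558.
Upper: z₀ + z₂ = 1.456; 1 − a(z₀+z₂) = 1.1063; argument = 1.1271 → 1.13; α₂ = 0.8708; rank = 174; θ*₍174₎ = 2.00442.

(1.21558, 2.00442)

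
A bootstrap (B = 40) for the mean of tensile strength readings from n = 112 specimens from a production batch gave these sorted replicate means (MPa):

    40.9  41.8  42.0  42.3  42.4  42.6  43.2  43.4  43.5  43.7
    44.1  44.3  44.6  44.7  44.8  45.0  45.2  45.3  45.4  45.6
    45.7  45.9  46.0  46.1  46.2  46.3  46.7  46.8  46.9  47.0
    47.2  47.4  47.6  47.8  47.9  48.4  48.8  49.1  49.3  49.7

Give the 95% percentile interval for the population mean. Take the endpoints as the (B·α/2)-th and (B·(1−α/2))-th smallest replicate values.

(40.9, 49.3)

α = 0.05; lower rank = 40 × 0.025 = 1; upper rank = 40 × 0.975 = 39.
The 1st smallest replicate is 40.9; the 39th is 49.3.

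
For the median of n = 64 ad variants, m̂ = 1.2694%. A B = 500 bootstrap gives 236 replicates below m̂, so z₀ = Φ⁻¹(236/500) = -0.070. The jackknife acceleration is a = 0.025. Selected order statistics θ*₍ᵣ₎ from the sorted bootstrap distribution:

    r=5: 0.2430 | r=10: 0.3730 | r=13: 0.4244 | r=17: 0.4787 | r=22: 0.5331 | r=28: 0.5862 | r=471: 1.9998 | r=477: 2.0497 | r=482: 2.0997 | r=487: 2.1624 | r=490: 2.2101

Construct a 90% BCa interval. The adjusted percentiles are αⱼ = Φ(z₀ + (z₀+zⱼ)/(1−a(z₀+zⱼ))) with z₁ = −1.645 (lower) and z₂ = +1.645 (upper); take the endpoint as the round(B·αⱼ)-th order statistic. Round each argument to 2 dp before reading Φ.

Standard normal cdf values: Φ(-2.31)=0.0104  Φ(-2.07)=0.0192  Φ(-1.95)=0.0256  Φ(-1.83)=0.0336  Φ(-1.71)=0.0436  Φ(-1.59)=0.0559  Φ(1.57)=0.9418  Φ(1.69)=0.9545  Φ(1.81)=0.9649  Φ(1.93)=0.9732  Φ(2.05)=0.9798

Lower: z₀ + z₁ = -0.070 + (-1.645) = -1.715; 1 − a(z₀+z₁) = 1 − (0.025)(-1.715) = 1.0429; argument = -0.070 + (-1.715)/1.0429 = -1.7145 → -1.71.
α₁ = Φ(-1.71) = 0.0436; rank = round(500 × 0.0436) = 22; θ*₍22₎ = 0.5331.
Upper: z₀ + z₂ = 1.575; 1 − a(z₀+z₂) = 0.9606; argument = 1.5696 → 1.57; α₂ = 0.9418; rank = 471; θ*₍471₎ = 1.9998.

(0.5331, 1.9998)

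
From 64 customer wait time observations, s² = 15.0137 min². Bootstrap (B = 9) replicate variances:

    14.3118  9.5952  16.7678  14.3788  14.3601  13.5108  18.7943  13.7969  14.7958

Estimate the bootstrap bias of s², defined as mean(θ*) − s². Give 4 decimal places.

mean(θ*) = (14.3118 + 9.5952 + 16.7678 + 14.3788 + 14.3601 + 13.5108 + 18.7943 + 13.7969 + 14.7958) / 9 = 14.47906
bias = 14.47906 − 15.0137

bias = −0.5346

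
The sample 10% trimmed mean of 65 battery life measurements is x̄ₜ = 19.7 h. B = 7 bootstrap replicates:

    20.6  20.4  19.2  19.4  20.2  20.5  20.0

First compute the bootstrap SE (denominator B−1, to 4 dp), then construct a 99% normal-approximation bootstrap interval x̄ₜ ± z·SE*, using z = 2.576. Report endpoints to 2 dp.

(18.29, 21.11)

Mean of replicates = 20.0429; sum of squared deviations = 1.7971; SE* = √(1.7971/6) = 0.5473
Margin = 2.576 × 0.5473 = 1.410
Interval: 19.7 ± 1.410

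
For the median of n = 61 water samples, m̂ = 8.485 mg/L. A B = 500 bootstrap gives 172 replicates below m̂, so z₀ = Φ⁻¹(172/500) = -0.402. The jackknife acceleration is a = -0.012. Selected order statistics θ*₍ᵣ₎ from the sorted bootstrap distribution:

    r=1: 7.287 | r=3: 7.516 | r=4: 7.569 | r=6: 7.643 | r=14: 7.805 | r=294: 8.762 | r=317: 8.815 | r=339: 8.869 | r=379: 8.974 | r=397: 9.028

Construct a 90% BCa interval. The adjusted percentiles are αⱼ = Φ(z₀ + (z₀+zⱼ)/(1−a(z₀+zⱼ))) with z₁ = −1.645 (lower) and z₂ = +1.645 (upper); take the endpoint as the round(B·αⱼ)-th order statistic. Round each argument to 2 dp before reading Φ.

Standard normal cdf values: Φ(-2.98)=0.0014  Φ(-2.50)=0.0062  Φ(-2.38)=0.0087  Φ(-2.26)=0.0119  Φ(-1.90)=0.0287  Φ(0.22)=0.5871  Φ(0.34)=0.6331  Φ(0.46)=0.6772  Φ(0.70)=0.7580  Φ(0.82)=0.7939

Lower: z₀ + z₁ = -0.402 + (-1.645) = -2.047; 1 − a(z₀+z₁) = 1 − (-0.012)(-2.047) = 0.9754; argument = -0.402 + (-2.047)/0.9754 = -2.5005 → -2.50.
α₁ = Φ(-2.50) = 0.0062; rank = round(500 × 0.0062) = 3; θ*₍3₎ = 7.516.
Upper: z₀ + z₂ = 1.243; 1 − a(z₀+z₂) = 1.0149; argument = 0.8227 → 0.82; α₂ = 0.7939; rank = 397; θ*₍397₎ = 9.028.

(7.516, 9.028)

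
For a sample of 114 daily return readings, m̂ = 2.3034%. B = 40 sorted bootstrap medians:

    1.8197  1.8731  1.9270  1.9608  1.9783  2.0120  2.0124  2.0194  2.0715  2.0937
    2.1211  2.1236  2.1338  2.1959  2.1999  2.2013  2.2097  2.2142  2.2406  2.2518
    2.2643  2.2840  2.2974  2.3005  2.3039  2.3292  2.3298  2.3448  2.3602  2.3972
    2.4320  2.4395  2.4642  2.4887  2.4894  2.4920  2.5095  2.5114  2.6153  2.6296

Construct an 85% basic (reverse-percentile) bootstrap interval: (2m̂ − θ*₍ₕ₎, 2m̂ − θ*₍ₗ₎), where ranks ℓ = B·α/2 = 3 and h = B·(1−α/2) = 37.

Percentile endpoints at ranks 3 and 37: θ*₍3₎ = 1.9270, θ*₍37₎ = 2.5095.
Basic interval reflects these around m̂:
  lower = 2 × 2.3034 − 2.5095 = 2.0973
  upper = 2 × 2.3034 − 1.9270 = 2.6798

(2.0973, 2.6798)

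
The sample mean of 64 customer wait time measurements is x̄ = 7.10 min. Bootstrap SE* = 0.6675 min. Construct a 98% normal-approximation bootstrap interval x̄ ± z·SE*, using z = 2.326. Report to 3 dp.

Margin = 2.326 × 0.6675 = 1.5526
Interval: 7.10 ± 1.5526

(5.547, 8.653)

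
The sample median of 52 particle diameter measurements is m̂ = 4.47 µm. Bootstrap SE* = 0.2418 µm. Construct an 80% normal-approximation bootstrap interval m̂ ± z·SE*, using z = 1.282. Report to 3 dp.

(4.160, 4.780)

Margin = 1.282 × 0.2418 = 0.3100
Interval: 4.47 ± 0.3100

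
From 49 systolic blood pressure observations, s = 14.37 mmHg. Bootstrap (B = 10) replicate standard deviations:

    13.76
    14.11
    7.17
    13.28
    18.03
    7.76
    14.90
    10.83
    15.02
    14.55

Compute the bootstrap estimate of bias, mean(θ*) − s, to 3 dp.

mean(θ*) = (13.76 + 14.11 + 7.17 + 13.28 + 18.03 + 7.76 + 14.90 + 10.83 + 15.02 + 14.55) / 10 = 12.9410
bias = 12.9410 − 14.37

bias = −1.429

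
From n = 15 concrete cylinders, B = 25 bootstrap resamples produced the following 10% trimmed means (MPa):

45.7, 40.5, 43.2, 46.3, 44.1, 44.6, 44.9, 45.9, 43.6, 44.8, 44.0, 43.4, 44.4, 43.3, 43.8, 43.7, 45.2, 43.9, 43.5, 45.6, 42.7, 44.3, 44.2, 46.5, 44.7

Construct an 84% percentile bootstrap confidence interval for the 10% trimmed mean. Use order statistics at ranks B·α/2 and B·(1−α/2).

Sorted replicates: 40.5, 42.7, 43.2, 43.3, 43.4, 43.5, 43.6, 43.7, 43.8, 43.9, 44.0, 44.1, 44.2, 44.3, 44.4, 44.6, 44.7, 44.8, 44.9, 45.2, 45.6, 45.7, 45.9, 46.3, 46.5
α = 0.16; lower rank = 25 × 0.080 = 2; upper rank = 25 × 0.920 = 23.
The 2nd smallest replicate is 42.7; the 23rd is 45.9.

(42.7, 45.9)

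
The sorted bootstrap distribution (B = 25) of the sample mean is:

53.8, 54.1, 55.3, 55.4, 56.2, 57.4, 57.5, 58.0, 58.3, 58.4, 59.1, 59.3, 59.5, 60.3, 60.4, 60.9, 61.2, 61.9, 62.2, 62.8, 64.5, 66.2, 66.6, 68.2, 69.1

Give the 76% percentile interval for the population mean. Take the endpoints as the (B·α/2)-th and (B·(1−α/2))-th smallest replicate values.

(55.3, 66.2)

α = 0.24; lower rank = 25 × 0.120 = 3; upper rank = 25 × 0.880 = 22.
The 3rd smallest replicate is 55.3; the 22nd is 66.2.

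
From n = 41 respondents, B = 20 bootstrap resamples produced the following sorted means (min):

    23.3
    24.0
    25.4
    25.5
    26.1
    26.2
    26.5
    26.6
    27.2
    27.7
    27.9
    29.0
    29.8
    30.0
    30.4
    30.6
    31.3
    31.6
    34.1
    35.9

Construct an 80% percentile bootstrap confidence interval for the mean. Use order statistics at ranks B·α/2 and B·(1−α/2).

α = 0.20; lower rank = 20 × 0.100 = 2; upper rank = 20 × 0.900 = 18.
The 2nd smallest replicate is 24.0; the 18th is 31.6.

(24.0, 31.6)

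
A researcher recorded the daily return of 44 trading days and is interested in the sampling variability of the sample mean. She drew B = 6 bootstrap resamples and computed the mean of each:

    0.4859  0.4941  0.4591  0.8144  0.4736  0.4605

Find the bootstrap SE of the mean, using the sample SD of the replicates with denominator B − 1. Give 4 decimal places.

SE* = 0.1394

Bootstrap SE is the standard deviation of the 6 replicate means.
Mean of replicates: (0.4859 + 0.4941 + 0.4591 + 0.8144 + 0.4736 + 0.4605) / 6 = 3.18760 / 6 = 0.53127
Sum of squared deviations: (−0.04537)² + (−0.03717)² + (−0.07217)² + (+0.28313)² + (−0.05767)² + (−0.07077)² = 0.09715
Variance = 0.09715 / 5 = 0.01943
SE* = √0.01943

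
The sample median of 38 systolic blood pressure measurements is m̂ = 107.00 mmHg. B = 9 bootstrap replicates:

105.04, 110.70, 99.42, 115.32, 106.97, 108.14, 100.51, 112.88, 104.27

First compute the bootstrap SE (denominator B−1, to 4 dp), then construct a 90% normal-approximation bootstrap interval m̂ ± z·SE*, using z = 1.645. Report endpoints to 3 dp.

Mean of replicates = 107.0278; sum of squared deviations = 229.6514; SE* = √(229.6514/8) = 5.3578
Margin = 1.645 × 5.3578 = 8.8136
Interval: 107.00 ± 8.8136

(98.186, 115.814)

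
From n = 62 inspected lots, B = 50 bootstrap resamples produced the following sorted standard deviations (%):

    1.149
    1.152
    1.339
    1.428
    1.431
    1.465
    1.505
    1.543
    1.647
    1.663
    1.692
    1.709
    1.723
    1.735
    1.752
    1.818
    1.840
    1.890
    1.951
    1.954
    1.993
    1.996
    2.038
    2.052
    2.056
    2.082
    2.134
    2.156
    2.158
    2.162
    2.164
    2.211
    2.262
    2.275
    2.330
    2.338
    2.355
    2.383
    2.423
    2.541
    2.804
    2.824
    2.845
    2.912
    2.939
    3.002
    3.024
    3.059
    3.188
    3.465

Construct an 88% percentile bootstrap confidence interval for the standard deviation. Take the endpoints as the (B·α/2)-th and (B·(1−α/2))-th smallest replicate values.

(1.339, 3.024)

α = 0.12; lower rank = 50 × 0.060 = 3; upper rank = 50 × 0.940 = 47.
The 3rd smallest replicate is 1.339; the 47th is 3.024.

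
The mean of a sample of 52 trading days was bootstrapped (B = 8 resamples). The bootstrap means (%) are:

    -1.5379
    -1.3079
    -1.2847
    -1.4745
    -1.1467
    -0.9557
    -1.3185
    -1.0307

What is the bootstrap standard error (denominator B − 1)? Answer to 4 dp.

SE* = 0.2027

Bootstrap SE is the standard deviation of the 8 replicate means.
Mean of replicates: ((-1.5379) + (-1.3079) + (-1.2847) + (-1.4745) + (-1.1467) + (-0.9557) + (-1.3185) + (-1.0307)) / 8 = -10.05660 / 8 = -1.25707
Sum of squared deviations: (−0.28083)² + (−0.05083)² + (−0.02763)² + (−0.21742)² + (+0.11037)² + (+0.30137)² + (−0.06143)² + (+0.22637)² = 0.28751
Variance = 0.28751 / 7 = 0.04107
SE* = √0.04107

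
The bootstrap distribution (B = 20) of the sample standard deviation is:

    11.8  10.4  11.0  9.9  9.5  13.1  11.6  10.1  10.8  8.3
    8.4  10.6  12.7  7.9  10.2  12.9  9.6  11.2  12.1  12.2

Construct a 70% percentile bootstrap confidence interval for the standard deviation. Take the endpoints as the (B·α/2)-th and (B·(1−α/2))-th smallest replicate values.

(8.4, 12.2)

Sorted replicates: 7.9, 8.3, 8.4, 9.5, 9.6, 9.9, 10.1, 10.2, 10.4, 10.6, 10.8, 11.0, 11.2, 11.6, 11.8, 12.1, 12.2, 12.7, 12.9, 13.1
α = 0.30; lower rank = 20 × 0.150 = 3; upper rank = 20 × 0.850 = 17.
The 3rd smallest replicate is 8.4; the 17th is 12.2.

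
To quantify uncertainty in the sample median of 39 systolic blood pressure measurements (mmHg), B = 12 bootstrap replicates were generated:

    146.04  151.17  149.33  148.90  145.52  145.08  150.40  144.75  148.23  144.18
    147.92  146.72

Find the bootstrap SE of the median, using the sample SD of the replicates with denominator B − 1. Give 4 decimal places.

SE* = 2.3109

Bootstrap SE is the standard deviation of the 12 replicate medians.
Mean of replicates: (146.04 + 151.17 + 149.33 + 148.90 + 145.52 + 145.08 + 150.40 + 144.75 + 148.23 + 144.18 + 147.92 + 146.72) / 12 = 1768.24000 / 12 = 147.35333
Sum of squared deviations: (−1.31333)² + (+3.81667)² + (+1.97667)² + (+1.54667)² + (−1.83333)² + (−2.27333)² + (+3.04667)² + (−2.60333)² + (+0.87667)² + (−3.17333)² + (+0.56667)² + (−0.63333)² = 58.74067
Variance = 58.74067 / 11 = 5.34006
SE* = √5.34006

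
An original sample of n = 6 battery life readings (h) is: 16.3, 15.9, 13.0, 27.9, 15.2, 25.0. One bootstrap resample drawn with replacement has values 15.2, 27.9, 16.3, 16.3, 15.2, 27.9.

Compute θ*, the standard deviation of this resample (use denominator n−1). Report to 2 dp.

Mean = 19.8000; sum of squared deviations = 198.0400
s² = 198.0400 / 5 = 39.6080
s = √39.6080 = 6.29

θ* = 6.29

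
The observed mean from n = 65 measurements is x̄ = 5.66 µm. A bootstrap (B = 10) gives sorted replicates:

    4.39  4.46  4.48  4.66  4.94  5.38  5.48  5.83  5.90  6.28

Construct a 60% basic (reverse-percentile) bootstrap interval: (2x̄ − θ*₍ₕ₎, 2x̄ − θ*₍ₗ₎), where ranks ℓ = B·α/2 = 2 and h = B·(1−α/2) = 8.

Percentile endpoints at ranks 2 and 8: θ*₍2₎ = 4.46, θ*₍8₎ = 5.83.
Basic interval reflects these around x̄:
  lower = 2 × 5.66 − 5.83 = 5.49
  upper = 2 × 5.66 − 4.46 = 6.86

(5.49, 6.86)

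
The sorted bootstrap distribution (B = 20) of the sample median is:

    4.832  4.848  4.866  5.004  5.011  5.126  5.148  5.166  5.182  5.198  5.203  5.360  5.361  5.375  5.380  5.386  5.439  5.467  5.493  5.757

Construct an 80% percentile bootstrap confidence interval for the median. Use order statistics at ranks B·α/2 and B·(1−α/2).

(4.848, 5.467)

α = 0.20; lower rank = 20 × 0.100 = 2; upper rank = 20 × 0.900 = 18.
The 2nd smallest replicate is 4.848; the 18th is 5.467.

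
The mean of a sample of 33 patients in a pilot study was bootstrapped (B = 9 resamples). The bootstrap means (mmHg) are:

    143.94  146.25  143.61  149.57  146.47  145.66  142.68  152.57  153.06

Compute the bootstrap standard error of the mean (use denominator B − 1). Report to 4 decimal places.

Bootstrap SE is the standard deviation of the 9 replicate means.
Mean of replicates: (143.94 + 146.25 + 143.61 + 149.57 + 146.47 + 145.66 + 142.68 + 152.57 + 153.06) / 9 = 1323.81000 / 9 = 147.09000
Sum of squared deviations: (−3.15000)² + (−0.84000)² + (−3.48000)² + (+2.48000)² + (−0.62000)² + (−1.43000)² + (−4.41000)² + (+5.48000)² + (+5.97000)² = 116.43760
Variance = 116.43760 / 8 = 14.55470
SE* = √14.55470

SE* = 3.8151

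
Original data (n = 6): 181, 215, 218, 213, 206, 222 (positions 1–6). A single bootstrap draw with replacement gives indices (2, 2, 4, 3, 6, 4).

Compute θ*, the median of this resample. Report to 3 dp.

Resample values: 215, 215, 213, 218, 222, 213.
Sorted: 213, 213, 215, 215, 218, 222
Median = average of the two middle values = 215.000

θ* = 215.000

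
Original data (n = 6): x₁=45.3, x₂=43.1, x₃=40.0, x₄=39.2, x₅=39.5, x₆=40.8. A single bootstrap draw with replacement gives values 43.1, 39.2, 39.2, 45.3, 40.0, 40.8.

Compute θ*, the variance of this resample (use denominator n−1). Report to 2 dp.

Mean = 41.2667; sum of squared deviations = 29.9933
s² = 29.9933 / 5 = 5.9987

θ* = 6.00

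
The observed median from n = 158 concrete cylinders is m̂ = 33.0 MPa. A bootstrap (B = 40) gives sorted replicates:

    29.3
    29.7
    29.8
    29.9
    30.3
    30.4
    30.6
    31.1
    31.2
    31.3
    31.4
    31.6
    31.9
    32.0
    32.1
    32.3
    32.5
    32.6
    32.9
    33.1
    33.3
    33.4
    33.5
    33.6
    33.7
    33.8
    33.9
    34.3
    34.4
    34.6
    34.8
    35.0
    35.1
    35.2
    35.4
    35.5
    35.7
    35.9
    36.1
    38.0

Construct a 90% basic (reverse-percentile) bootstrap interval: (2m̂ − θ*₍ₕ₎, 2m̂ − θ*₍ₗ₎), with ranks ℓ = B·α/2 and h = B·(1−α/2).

(30.1, 36.3)

Percentile endpoints at ranks 2 and 38: θ*₍2₎ = 29.7, θ*₍38₎ = 35.9.
Basic interval reflects these around m̂:
  lower = 2 × 33.0 − 35.9 = 30.1
  upper = 2 × 33.0 − 29.7 = 36.3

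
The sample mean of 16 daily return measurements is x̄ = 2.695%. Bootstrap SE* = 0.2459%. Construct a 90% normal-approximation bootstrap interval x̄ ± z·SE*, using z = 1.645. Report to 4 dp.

Margin = 1.645 × 0.2459 = 0.40451
Interval: 2.695 ± 0.40451

(2.2905, 3.0995)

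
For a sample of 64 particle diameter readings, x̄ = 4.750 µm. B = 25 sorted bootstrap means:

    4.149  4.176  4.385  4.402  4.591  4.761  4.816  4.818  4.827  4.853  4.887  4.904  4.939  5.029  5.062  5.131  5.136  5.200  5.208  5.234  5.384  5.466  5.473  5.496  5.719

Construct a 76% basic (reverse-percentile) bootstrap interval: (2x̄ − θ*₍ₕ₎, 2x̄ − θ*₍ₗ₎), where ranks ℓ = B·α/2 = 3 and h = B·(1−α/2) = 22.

(4.034, 5.115)

Percentile endpoints at ranks 3 and 22: θ*₍3₎ = 4.385, θ*₍22₎ = 5.466.
Basic interval reflects these around x̄:
  lower = 2 × 4.750 − 5.466 = 4.034
  upper = 2 × 4.750 − 4.385 = 5.115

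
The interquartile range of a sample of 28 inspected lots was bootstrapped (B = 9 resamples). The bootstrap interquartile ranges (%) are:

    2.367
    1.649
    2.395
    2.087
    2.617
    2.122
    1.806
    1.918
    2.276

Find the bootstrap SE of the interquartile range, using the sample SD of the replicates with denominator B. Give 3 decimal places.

Bootstrap SE is the standard deviation of the 9 replicate interquartile ranges.
Mean of replicates: (2.367 + 1.649 + 2.395 + 2.087 + 2.617 + 2.122 + 1.806 + 1.918 + 2.276) / 9 = 19.2370 / 9 = 2.1374
Sum of squared deviations: (+0.2296)² + (−0.4884)² + (+0.2576)² + (−0.0504)² + (+0.4796)² + (−0.0154)² + (−0.3314)² + (−0.2194)² + (+0.1386)² = 0.7676
Variance = 0.7676 / 9 = 0.0853
SE* = √0.0853

SE* = 0.292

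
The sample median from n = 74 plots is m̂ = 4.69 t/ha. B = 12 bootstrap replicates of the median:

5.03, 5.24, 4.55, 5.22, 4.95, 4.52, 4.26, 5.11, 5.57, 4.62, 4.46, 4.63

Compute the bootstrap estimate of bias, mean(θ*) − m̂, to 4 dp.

mean(θ*) = (5.03 + 5.24 + 4.55 + 5.22 + 4.95 + 4.52 + 4.26 + 5.11 + 5.57 + 4.62 + 4.46 + 4.63) / 12 = 4.84667
bias = 4.84667 − 4.69

bias = +0.1567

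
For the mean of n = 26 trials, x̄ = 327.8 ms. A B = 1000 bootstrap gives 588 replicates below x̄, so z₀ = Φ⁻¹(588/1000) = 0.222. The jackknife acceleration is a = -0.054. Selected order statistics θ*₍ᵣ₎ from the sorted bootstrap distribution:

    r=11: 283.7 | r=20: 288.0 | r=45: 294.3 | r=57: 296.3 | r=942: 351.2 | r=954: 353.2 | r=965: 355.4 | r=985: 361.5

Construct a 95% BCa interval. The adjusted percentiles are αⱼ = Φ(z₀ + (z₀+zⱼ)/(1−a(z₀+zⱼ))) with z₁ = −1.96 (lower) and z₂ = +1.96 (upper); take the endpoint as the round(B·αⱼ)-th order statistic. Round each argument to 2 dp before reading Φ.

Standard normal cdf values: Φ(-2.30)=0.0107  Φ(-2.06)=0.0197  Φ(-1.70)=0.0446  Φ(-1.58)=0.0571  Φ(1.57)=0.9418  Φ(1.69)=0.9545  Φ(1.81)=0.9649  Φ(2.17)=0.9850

(294.3, 361.5)

Lower: z₀ + z₁ = 0.222 + (-1.960) = -1.738; 1 − a(z₀+z₁) = 1 − (-0.054)(-1.738) = 0.9061; argument = 0.222 + (-1.738)/0.9061 = -1.6960 → -1.70.
α₁ = Φ(-1.70) = 0.0446; rank = round(1000 × 0.0446) = 45; θ*₍45₎ = 294.3.
Upper: z₀ + z₂ = 2.182; 1 − a(z₀+z₂) = 1.1178; argument = 2.1740 → 2.17; α₂ = 0.9850; rank = 985; θ*₍985₎ = 361.5.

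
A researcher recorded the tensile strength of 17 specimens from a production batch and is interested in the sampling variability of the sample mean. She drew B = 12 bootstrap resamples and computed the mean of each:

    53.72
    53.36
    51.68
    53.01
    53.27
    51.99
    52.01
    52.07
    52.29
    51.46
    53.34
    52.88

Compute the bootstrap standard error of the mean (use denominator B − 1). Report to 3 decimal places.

SE* = 0.758

Bootstrap SE is the standard deviation of the 12 replicate means.
Mean of replicates: (53.72 + 53.36 + 51.68 + 53.01 + 53.27 + 51.99 + 52.01 + 52.07 + 52.29 + 51.46 + 53.34 + 52.88) / 12 = 631.0800 / 12 = 52.5900
Sum of squared deviations: (+1.1300)² + (+0.7700)² + (−0.9100)² + (+0.4200)² + (+0.6800)² + (−0.6000)² + (−0.5800)² + (−0.5200)² + (−0.3000)² + (−1.1300)² + (+0.7500)² + (+0.2900)² = 6.3170
Variance = 6.3170 / 11 = 0.5743
SE* = √0.5743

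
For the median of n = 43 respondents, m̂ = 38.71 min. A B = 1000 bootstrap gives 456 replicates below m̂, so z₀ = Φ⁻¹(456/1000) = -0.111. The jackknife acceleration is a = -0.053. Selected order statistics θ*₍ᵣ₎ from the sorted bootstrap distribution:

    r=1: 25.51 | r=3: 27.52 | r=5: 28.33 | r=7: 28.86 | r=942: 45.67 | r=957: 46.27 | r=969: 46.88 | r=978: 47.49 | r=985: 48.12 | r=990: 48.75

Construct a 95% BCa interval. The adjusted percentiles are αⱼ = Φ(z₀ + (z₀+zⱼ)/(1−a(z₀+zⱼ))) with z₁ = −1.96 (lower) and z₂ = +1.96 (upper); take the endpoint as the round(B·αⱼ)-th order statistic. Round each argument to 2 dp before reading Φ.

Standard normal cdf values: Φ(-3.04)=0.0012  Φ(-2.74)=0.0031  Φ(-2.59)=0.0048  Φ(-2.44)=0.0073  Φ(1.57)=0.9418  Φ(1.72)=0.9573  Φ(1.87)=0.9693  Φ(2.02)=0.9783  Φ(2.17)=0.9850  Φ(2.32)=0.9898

Lower: z₀ + z₁ = -0.111 + (-1.960) = -2.071; 1 − a(z₀+z₁) = 1 − (-0.053)(-2.071) = 0.8902; argument = -0.111 + (-2.071)/0.8902 = -2.4373 → -2.44.
α₁ = Φ(-2.44) = 0.0073; rank = round(1000 × 0.0073) = 7; θ*₍7₎ = 28.86.
Upper: z₀ + z₂ = 1.849; 1 − a(z₀+z₂) = 1.0980; argument = 1.5730 → 1.57; α₂ = 0.9418; rank = 942; θ*₍942₎ = 45.67.

(28.86, 45.67)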